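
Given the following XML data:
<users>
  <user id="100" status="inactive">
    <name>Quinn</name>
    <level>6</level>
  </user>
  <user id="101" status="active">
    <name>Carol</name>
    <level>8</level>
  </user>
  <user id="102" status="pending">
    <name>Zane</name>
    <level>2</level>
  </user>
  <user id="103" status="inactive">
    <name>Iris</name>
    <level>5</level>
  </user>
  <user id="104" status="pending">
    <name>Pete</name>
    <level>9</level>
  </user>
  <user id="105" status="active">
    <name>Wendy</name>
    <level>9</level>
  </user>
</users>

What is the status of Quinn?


Finding user with name = Quinn
user id="100" status="inactive"

ANSWER: inactive


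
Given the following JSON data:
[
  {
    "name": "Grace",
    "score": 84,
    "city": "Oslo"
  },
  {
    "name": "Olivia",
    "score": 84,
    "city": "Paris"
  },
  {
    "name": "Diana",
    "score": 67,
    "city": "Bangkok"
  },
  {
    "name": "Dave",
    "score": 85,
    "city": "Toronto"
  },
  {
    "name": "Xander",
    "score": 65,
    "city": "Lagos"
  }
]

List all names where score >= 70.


Filtering records where score >= 70:
  Grace (score=84) -> YES
  Olivia (score=84) -> YES
  Diana (score=67) -> no
  Dave (score=85) -> YES
  Xander (score=65) -> no


ANSWER: Grace, Olivia, Dave


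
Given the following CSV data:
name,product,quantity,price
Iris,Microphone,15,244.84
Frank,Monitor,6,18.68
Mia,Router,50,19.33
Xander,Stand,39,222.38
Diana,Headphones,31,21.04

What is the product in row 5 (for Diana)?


Row 5: Diana
Column 'product' = Headphones

ANSWER: Headphones


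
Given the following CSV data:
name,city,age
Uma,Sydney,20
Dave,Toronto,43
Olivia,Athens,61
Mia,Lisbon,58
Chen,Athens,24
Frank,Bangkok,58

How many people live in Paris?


Scanning city column for 'Paris':
Total matches: 0

ANSWER: 0


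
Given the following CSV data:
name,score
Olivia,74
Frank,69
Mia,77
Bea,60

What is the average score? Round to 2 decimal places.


Scores: 74, 69, 77, 60
Sum = 280
Count = 4
Average = 280 / 4 = 70.00

ANSWER: 70.00


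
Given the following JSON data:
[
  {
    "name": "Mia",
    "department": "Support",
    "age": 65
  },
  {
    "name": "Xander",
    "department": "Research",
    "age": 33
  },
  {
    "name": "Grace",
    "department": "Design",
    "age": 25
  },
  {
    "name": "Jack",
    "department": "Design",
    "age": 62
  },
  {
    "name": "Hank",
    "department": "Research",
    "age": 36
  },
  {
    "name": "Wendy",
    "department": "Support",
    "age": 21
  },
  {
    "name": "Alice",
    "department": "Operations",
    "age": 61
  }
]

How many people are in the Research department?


Scanning records for department = Research
  Record 1: Xander
  Record 4: Hank
Count: 2

ANSWER: 2


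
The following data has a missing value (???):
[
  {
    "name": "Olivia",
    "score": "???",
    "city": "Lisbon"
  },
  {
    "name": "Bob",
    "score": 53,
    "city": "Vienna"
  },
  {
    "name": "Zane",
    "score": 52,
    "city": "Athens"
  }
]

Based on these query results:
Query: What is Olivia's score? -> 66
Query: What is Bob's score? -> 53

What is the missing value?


The missing value is Olivia's score
From query: Olivia's score = 66

ANSWER: 66


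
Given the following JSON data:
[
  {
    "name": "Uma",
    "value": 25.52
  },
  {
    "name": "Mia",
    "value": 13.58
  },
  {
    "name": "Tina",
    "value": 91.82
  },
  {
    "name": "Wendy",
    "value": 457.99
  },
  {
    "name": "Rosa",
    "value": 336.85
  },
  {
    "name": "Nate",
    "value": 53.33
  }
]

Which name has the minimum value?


Comparing values:
  Uma: 25.52
  Mia: 13.58
  Tina: 91.82
  Wendy: 457.99
  Rosa: 336.85
  Nate: 53.33
Minimum: Mia (13.58)

ANSWER: Mia


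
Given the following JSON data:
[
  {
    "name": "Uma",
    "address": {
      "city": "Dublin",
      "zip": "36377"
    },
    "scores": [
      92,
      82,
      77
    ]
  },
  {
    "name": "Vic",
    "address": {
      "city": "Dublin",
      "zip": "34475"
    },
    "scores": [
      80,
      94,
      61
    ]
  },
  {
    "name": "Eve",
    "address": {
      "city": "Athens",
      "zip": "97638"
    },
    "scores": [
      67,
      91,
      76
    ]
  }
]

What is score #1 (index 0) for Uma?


Path: records[0].scores[0]
Value: 92

ANSWER: 92


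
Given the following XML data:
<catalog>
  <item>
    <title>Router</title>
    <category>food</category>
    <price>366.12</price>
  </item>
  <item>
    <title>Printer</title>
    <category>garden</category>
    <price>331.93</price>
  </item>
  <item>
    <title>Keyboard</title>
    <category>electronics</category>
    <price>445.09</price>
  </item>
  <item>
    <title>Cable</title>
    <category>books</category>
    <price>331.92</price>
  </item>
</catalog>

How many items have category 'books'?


Scanning <item> elements for <category>books</category>:
  Item 4: Cable -> MATCH
Count: 1

ANSWER: 1


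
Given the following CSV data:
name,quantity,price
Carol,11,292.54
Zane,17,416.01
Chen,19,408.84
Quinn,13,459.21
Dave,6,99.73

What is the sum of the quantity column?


Values in 'quantity' column:
  Row 1: 11
  Row 2: 17
  Row 3: 19
  Row 4: 13
  Row 5: 6
Sum = 11 + 17 + 19 + 13 + 6 = 66

ANSWER: 66


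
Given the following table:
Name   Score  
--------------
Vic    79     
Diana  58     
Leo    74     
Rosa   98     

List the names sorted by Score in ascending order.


Sorting by Score (ascending):
  Diana: 58
  Leo: 74
  Vic: 79
  Rosa: 98


ANSWER: Diana, Leo, Vic, Rosa


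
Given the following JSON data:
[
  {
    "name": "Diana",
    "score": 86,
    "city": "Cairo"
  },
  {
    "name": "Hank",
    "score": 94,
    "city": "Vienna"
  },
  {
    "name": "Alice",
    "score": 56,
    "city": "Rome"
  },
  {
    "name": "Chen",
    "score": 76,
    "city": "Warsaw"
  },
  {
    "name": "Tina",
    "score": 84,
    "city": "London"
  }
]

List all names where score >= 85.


Filtering records where score >= 85:
  Diana (score=86) -> YES
  Hank (score=94) -> YES
  Alice (score=56) -> no
  Chen (score=76) -> no
  Tina (score=84) -> no


ANSWER: Diana, Hank


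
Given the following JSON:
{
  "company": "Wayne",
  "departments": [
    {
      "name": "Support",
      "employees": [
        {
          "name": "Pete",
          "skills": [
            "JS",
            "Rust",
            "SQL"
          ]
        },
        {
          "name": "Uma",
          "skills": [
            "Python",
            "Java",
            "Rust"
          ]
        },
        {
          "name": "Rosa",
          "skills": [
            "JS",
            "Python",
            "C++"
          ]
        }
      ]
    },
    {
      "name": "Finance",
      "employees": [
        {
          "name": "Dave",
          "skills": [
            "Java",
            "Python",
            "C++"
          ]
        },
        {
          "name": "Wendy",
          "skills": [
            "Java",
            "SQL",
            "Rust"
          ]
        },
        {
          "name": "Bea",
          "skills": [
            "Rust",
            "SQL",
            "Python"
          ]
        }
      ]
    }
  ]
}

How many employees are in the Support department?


Path: departments[0].employees
Count: 3

ANSWER: 3


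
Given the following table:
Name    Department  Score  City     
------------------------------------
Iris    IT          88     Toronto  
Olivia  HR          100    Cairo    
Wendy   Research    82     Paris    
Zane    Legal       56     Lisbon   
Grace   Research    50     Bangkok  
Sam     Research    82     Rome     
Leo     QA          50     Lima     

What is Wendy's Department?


Row 3: Wendy
Department = Research

ANSWER: Research


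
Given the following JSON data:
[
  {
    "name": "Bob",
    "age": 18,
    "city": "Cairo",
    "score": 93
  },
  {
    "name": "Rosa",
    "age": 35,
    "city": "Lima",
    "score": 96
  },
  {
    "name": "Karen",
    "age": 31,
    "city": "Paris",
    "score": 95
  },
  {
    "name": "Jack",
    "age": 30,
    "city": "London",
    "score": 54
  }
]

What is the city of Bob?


Looking up record where name = Bob
Record index: 0
Field 'city' = Cairo

ANSWER: Cairo


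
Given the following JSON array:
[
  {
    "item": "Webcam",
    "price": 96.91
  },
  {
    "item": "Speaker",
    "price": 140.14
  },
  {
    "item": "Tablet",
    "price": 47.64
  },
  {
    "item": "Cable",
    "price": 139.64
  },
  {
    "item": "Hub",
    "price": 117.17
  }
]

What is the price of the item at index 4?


Array index 4 -> Hub
price = 117.17

ANSWER: 117.17


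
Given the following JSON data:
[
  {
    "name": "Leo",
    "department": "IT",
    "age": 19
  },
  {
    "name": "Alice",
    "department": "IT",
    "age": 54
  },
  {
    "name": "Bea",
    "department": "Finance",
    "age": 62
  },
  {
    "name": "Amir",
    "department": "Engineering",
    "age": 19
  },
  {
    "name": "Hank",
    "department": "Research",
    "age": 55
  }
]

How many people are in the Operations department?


Scanning records for department = Operations
  No matches found
Count: 0

ANSWER: 0


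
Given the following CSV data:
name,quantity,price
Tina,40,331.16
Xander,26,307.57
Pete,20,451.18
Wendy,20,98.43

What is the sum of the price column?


Values in 'price' column:
  Row 1: 331.16
  Row 2: 307.57
  Row 3: 451.18
  Row 4: 98.43
Sum = 331.16 + 307.57 + 451.18 + 98.43 = 1188.34

ANSWER: 1188.34


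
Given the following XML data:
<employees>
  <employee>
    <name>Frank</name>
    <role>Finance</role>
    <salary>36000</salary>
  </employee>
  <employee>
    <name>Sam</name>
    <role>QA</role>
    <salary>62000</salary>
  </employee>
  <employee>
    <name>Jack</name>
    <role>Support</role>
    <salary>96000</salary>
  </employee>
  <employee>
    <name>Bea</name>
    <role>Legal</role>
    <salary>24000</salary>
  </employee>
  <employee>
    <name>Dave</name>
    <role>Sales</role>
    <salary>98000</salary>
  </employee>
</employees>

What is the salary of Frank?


Searching for <employee> with <name>Frank</name>
Found at position 1
<salary>36000</salary>

ANSWER: 36000


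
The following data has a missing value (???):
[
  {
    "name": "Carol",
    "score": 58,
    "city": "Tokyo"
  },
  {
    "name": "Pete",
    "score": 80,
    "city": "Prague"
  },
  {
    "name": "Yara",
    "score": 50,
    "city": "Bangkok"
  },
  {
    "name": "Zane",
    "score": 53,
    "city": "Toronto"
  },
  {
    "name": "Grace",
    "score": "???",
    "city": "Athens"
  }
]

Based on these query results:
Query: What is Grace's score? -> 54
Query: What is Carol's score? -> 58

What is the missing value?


The missing value is Grace's score
From query: Grace's score = 54

ANSWER: 54


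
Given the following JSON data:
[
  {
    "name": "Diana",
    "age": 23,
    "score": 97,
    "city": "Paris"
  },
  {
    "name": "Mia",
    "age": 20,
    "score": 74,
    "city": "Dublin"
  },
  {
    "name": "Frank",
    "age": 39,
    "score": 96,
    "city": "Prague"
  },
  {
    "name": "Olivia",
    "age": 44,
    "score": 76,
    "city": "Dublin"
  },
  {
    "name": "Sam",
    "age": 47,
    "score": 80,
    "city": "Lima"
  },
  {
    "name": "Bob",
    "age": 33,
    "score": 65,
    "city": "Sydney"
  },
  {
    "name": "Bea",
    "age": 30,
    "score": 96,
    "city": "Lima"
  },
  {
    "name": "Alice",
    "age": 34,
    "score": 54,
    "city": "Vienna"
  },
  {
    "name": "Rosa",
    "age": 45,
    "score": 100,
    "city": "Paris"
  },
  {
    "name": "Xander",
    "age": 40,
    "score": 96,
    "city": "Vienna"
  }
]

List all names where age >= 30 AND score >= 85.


Checking both conditions:
  Diana (age=23, score=97) -> no
  Mia (age=20, score=74) -> no
  Frank (age=39, score=96) -> YES
  Olivia (age=44, score=76) -> no
  Sam (age=47, score=80) -> no
  Bob (age=33, score=65) -> no
  Bea (age=30, score=96) -> YES
  Alice (age=34, score=54) -> no
  Rosa (age=45, score=100) -> YES
  Xander (age=40, score=96) -> YES


ANSWER: Frank, Bea, Rosa, Xander


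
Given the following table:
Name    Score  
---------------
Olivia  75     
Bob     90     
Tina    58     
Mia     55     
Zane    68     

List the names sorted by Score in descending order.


Sorting by Score (descending):
  Bob: 90
  Olivia: 75
  Zane: 68
  Tina: 58
  Mia: 55


ANSWER: Bob, Olivia, Zane, Tina, Mia


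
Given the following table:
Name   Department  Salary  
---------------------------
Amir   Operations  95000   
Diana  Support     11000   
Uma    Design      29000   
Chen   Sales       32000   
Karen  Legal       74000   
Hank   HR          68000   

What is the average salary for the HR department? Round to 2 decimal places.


HR department members:
  Hank: 68000
Sum = 68000
Count = 1
Average = 68000 / 1 = 68000.00

ANSWER: 68000.00


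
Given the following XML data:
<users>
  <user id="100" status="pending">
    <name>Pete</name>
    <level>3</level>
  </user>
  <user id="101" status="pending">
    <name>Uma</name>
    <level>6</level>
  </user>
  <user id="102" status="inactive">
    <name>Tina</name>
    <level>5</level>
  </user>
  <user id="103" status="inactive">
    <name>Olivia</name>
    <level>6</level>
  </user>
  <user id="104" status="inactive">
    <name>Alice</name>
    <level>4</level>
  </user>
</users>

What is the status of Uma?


Finding user with name = Uma
user id="101" status="pending"

ANSWER: pending


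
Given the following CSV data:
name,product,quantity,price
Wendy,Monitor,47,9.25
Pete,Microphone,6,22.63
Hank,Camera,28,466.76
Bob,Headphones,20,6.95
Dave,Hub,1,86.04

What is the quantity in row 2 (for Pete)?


Row 2: Pete
Column 'quantity' = 6

ANSWER: 6


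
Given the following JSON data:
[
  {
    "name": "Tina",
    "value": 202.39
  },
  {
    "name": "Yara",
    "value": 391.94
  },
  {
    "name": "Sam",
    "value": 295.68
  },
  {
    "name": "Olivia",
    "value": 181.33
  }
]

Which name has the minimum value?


Comparing values:
  Tina: 202.39
  Yara: 391.94
  Sam: 295.68
  Olivia: 181.33
Minimum: Olivia (181.33)

ANSWER: Olivia


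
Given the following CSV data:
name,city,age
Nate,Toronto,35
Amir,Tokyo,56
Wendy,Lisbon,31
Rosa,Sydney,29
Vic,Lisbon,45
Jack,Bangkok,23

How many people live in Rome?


Scanning city column for 'Rome':
Total matches: 0

ANSWER: 0


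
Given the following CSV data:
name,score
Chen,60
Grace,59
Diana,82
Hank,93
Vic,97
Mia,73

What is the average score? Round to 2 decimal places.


Scores: 60, 59, 82, 93, 97, 73
Sum = 464
Count = 6
Average = 464 / 6 = 77.33

ANSWER: 77.33


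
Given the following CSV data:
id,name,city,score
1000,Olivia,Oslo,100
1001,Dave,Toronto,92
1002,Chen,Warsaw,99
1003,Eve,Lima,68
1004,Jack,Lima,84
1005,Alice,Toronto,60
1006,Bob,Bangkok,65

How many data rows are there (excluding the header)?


Counting rows (excluding header):
Header: id,name,city,score
Data rows: 7

ANSWER: 7


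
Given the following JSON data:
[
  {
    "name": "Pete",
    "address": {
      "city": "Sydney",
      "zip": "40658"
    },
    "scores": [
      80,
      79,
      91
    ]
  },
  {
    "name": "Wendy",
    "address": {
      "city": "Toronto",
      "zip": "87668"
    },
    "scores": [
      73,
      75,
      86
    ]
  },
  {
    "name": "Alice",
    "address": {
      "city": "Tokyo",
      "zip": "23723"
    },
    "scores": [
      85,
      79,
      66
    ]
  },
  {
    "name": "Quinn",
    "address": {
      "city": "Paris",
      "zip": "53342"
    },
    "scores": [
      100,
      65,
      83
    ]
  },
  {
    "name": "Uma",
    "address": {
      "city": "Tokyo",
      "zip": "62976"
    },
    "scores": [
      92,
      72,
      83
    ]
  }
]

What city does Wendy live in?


Path: records[1].address.city
Value: Toronto

ANSWER: Toronto


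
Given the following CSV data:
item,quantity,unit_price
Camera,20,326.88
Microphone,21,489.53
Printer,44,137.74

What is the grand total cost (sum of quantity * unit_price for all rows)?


Computing row totals:
  Camera: 20 * 326.88 = 6537.6
  Microphone: 21 * 489.53 = 10280.13
  Printer: 44 * 137.74 = 6060.56
Grand total = 6537.6 + 10280.13 + 6060.56 = 22878.29

ANSWER: 22878.29


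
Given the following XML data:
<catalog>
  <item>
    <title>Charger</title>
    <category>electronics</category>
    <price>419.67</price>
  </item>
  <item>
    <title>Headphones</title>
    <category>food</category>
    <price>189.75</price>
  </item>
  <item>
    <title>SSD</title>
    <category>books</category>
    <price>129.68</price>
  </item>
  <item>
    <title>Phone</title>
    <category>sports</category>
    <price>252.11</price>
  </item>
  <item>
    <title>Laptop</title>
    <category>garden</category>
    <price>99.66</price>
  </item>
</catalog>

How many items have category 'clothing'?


Scanning <item> elements for <category>clothing</category>:
Count: 0

ANSWER: 0


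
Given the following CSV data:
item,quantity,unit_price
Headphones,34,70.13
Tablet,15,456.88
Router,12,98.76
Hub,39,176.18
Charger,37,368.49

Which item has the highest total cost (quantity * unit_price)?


Computing row totals:
  Headphones: 2384.42
  Tablet: 6853.2
  Router: 1185.12
  Hub: 6871.02
  Charger: 13634.13
Maximum: Charger (13634.13)

ANSWER: Charger


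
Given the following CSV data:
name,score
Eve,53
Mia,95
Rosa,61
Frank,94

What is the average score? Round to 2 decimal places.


Scores: 53, 95, 61, 94
Sum = 303
Count = 4
Average = 303 / 4 = 75.75

ANSWER: 75.75


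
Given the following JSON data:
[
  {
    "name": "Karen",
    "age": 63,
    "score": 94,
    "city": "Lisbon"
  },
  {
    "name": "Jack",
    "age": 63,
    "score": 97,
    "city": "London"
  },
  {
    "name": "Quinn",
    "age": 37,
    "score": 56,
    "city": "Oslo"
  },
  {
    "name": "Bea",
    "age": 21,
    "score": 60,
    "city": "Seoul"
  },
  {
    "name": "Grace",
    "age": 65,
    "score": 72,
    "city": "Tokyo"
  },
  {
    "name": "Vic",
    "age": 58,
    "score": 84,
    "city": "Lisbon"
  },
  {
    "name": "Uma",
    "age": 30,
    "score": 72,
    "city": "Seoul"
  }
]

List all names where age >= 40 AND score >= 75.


Checking both conditions:
  Karen (age=63, score=94) -> YES
  Jack (age=63, score=97) -> YES
  Quinn (age=37, score=56) -> no
  Bea (age=21, score=60) -> no
  Grace (age=65, score=72) -> no
  Vic (age=58, score=84) -> YES
  Uma (age=30, score=72) -> no


ANSWER: Karen, Jack, Vic


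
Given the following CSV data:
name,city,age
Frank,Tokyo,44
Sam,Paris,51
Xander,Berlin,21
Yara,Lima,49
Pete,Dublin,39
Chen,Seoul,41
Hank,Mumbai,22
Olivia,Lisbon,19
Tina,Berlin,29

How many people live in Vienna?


Scanning city column for 'Vienna':
Total matches: 0

ANSWER: 0


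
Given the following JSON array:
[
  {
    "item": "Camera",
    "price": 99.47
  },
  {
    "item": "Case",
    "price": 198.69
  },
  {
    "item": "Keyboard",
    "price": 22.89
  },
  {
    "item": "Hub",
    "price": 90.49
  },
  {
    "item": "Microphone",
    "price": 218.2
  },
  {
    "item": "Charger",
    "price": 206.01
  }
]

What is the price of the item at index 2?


Array index 2 -> Keyboard
price = 22.89

ANSWER: 22.89


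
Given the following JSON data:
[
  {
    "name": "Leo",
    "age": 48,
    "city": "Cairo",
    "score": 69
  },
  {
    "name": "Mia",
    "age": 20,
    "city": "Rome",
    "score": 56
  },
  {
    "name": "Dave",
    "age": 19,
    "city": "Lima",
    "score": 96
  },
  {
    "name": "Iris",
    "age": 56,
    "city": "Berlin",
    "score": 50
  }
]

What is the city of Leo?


Looking up record where name = Leo
Record index: 0
Field 'city' = Cairo

ANSWER: Cairo


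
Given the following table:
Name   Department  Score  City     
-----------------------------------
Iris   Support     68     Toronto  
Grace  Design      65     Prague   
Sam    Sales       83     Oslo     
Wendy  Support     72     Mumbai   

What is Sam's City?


Row 3: Sam
City = Oslo

ANSWER: Oslo


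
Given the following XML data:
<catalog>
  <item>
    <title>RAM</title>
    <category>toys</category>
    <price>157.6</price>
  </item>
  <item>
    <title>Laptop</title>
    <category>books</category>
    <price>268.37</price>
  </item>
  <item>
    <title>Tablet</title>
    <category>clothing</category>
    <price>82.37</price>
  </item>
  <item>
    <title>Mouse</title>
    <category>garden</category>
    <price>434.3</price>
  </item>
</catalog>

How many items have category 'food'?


Scanning <item> elements for <category>food</category>:
Count: 0

ANSWER: 0


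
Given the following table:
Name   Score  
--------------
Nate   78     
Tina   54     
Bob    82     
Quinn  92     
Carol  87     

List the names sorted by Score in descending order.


Sorting by Score (descending):
  Quinn: 92
  Carol: 87
  Bob: 82
  Nate: 78
  Tina: 54


ANSWER: Quinn, Carol, Bob, Nate, Tina


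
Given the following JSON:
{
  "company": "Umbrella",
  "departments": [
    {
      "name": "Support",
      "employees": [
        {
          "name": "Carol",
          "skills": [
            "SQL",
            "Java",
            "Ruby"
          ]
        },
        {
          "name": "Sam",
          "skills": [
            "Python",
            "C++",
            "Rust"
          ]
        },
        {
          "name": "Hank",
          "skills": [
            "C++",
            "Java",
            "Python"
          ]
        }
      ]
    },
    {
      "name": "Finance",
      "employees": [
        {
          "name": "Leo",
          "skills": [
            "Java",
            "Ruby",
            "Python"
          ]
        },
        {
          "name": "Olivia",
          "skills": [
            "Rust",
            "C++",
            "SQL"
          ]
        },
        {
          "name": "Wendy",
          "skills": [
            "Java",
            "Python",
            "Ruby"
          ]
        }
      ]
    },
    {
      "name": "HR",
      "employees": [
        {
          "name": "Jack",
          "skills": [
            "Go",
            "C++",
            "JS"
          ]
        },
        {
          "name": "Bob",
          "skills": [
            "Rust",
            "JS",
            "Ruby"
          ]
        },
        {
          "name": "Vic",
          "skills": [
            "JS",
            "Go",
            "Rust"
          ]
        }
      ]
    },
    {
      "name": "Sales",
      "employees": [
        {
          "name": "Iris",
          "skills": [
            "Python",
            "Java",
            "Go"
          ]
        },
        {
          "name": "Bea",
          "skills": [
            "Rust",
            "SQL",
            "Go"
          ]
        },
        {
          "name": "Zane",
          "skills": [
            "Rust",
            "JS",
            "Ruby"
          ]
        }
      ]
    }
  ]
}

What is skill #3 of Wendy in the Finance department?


Path: departments[1].employees[2].skills[2]
Value: Ruby

ANSWER: Ruby


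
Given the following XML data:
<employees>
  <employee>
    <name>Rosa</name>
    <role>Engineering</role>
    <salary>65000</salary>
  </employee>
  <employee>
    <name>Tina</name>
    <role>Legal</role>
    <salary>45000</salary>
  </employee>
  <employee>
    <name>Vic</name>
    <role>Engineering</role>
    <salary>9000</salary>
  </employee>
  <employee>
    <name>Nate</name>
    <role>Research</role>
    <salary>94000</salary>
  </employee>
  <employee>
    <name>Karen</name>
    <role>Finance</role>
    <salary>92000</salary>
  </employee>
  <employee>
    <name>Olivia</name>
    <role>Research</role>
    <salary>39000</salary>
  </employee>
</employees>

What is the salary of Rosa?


Searching for <employee> with <name>Rosa</name>
Found at position 1
<salary>65000</salary>

ANSWER: 65000


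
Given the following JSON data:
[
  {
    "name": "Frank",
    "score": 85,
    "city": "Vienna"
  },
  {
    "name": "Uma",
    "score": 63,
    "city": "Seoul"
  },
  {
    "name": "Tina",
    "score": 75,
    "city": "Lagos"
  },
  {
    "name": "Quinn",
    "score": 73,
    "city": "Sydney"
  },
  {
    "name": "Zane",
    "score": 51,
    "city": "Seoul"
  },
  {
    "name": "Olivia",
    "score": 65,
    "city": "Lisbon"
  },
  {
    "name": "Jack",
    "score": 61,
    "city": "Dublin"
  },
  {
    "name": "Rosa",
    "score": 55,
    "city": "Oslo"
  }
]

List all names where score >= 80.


Filtering records where score >= 80:
  Frank (score=85) -> YES
  Uma (score=63) -> no
  Tina (score=75) -> no
  Quinn (score=73) -> no
  Zane (score=51) -> no
  Olivia (score=65) -> no
  Jack (score=61) -> no
  Rosa (score=55) -> no


ANSWER: Frank


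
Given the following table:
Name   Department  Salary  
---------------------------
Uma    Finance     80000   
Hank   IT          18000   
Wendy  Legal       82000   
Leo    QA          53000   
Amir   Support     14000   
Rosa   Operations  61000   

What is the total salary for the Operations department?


Operations department members:
  Rosa: 61000
Total = 61000 = 61000

ANSWER: 61000


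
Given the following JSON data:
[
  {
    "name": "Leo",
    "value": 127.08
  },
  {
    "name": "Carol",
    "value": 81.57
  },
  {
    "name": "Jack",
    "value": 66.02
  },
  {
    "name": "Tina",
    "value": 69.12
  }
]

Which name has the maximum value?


Comparing values:
  Leo: 127.08
  Carol: 81.57
  Jack: 66.02
  Tina: 69.12
Maximum: Leo (127.08)

ANSWER: Leo


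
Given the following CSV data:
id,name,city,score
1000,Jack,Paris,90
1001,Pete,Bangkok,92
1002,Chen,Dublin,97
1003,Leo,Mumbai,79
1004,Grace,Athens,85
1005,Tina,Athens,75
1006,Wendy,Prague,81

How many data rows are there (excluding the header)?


Counting rows (excluding header):
Header: id,name,city,score
Data rows: 7

ANSWER: 7


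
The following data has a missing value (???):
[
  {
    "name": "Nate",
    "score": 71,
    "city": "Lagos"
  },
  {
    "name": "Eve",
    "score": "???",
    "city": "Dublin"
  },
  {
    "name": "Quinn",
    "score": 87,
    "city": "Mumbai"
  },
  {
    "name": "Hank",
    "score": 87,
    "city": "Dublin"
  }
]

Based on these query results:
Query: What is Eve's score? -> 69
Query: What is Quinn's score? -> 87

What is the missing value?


The missing value is Eve's score
From query: Eve's score = 69

ANSWER: 69


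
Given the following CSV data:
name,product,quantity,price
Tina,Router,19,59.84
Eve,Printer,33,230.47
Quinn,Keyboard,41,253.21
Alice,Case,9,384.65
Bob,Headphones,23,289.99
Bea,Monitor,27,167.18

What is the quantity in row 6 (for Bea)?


Row 6: Bea
Column 'quantity' = 27

ANSWER: 27


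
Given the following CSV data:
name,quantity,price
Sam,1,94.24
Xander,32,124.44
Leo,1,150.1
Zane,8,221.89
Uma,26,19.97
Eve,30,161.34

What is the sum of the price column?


Values in 'price' column:
  Row 1: 94.24
  Row 2: 124.44
  Row 3: 150.1
  Row 4: 221.89
  Row 5: 19.97
  Row 6: 161.34
Sum = 94.24 + 124.44 + 150.1 + 221.89 + 19.97 + 161.34 = 771.98

ANSWER: 771.98


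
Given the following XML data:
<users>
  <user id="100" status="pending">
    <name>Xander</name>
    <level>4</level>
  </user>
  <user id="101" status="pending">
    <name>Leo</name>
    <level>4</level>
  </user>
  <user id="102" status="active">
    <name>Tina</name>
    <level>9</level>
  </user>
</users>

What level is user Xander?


Finding user: Xander
<level>4</level>

ANSWER: 4


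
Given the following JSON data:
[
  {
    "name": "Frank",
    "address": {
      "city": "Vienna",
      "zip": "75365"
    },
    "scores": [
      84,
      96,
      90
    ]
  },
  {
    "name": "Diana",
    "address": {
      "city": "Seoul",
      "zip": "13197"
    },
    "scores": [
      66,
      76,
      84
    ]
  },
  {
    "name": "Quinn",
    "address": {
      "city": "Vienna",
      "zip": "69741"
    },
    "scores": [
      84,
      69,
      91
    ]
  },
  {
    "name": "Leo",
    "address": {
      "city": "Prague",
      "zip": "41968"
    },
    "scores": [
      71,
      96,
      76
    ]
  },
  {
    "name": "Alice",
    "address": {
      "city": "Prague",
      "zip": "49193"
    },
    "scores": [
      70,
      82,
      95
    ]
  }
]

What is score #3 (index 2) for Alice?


Path: records[4].scores[2]
Value: 95

ANSWER: 95


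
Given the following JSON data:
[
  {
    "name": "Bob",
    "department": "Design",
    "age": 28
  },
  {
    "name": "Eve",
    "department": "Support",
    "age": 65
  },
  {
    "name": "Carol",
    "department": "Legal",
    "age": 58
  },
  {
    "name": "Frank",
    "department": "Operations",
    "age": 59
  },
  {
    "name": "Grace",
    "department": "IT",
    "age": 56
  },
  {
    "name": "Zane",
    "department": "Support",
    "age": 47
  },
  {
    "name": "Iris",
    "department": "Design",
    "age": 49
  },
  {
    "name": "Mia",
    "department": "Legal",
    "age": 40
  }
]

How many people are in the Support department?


Scanning records for department = Support
  Record 1: Eve
  Record 5: Zane
Count: 2

ANSWER: 2


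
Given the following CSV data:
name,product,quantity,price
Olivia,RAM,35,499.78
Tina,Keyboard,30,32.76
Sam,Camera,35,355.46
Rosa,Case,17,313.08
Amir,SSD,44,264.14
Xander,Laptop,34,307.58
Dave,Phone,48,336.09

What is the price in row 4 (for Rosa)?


Row 4: Rosa
Column 'price' = 313.08

ANSWER: 313.08


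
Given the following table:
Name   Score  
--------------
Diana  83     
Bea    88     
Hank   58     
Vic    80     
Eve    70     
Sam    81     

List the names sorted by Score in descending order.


Sorting by Score (descending):
  Bea: 88
  Diana: 83
  Sam: 81
  Vic: 80
  Eve: 70
  Hank: 58


ANSWER: Bea, Diana, Sam, Vic, Eve, Hank


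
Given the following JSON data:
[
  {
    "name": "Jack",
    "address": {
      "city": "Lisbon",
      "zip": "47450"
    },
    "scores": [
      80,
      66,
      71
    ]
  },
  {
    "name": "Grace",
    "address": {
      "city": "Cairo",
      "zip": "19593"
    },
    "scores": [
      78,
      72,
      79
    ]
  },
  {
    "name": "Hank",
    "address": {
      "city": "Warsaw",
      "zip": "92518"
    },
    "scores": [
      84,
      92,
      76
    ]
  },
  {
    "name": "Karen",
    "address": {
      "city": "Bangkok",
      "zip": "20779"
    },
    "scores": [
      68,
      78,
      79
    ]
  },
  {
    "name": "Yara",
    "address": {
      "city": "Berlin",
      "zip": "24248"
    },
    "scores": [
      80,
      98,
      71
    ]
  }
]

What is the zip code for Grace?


Path: records[1].address.zip
Value: 19593

ANSWER: 19593


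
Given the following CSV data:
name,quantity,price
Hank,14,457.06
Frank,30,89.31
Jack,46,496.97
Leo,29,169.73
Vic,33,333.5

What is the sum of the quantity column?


Values in 'quantity' column:
  Row 1: 14
  Row 2: 30
  Row 3: 46
  Row 4: 29
  Row 5: 33
Sum = 14 + 30 + 46 + 29 + 33 = 152

ANSWER: 152


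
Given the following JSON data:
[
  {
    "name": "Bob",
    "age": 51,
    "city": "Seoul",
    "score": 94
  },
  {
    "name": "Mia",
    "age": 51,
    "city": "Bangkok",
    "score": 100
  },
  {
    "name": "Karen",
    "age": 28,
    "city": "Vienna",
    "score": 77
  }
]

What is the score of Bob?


Looking up record where name = Bob
Record index: 0
Field 'score' = 94

ANSWER: 94


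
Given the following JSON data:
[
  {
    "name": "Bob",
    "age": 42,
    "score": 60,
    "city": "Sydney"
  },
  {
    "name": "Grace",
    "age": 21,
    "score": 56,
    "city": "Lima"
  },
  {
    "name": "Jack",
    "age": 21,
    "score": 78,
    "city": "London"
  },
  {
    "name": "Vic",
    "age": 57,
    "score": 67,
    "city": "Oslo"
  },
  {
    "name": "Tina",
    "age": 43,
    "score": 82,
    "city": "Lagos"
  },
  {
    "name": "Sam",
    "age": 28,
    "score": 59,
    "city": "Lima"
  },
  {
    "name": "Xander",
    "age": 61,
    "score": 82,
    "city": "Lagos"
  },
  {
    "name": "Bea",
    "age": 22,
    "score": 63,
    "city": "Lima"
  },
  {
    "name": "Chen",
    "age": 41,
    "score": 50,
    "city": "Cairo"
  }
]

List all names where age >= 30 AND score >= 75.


Checking both conditions:
  Bob (age=42, score=60) -> no
  Grace (age=21, score=56) -> no
  Jack (age=21, score=78) -> no
  Vic (age=57, score=67) -> no
  Tina (age=43, score=82) -> YES
  Sam (age=28, score=59) -> no
  Xander (age=61, score=82) -> YES
  Bea (age=22, score=63) -> no
  Chen (age=41, score=50) -> no


ANSWER: Tina, Xander


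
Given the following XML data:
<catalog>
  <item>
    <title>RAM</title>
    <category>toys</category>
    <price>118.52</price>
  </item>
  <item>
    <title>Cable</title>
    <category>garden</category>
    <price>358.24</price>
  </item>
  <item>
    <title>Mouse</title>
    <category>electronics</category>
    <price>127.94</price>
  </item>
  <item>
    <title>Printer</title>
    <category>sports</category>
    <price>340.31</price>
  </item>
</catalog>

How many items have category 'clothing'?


Scanning <item> elements for <category>clothing</category>:
Count: 0

ANSWER: 0


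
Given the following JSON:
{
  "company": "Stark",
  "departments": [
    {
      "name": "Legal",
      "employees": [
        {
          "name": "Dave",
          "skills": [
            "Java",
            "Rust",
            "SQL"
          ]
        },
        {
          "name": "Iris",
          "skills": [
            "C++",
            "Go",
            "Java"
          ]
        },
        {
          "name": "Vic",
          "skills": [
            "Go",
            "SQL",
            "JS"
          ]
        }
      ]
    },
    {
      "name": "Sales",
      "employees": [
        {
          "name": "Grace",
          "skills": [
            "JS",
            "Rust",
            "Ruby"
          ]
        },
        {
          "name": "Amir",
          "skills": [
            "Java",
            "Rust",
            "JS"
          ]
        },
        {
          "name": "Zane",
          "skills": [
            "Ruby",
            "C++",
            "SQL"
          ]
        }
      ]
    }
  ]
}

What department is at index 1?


Path: departments[1].name
Value: Sales

ANSWER: Sales


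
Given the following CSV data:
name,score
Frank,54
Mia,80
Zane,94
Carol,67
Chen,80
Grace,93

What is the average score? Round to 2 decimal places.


Scores: 54, 80, 94, 67, 80, 93
Sum = 468
Count = 6
Average = 468 / 6 = 78.00

ANSWER: 78.00


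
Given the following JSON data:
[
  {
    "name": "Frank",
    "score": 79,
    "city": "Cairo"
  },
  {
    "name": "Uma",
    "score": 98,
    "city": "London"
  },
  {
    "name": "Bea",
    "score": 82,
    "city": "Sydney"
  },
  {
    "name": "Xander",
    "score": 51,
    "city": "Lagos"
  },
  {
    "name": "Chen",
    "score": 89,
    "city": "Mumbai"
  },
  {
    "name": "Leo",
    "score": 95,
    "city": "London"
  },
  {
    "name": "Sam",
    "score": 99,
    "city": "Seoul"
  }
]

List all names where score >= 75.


Filtering records where score >= 75:
  Frank (score=79) -> YES
  Uma (score=98) -> YES
  Bea (score=82) -> YES
  Xander (score=51) -> no
  Chen (score=89) -> YES
  Leo (score=95) -> YES
  Sam (score=99) -> YES


ANSWER: Frank, Uma, Bea, Chen, Leo, Sam


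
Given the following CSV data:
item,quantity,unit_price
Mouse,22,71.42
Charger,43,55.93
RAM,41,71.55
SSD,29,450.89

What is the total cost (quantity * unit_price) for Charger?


Row: Charger
quantity = 43
unit_price = 55.93
total = 43 * 55.93 = 2404.99

ANSWER: 2404.99


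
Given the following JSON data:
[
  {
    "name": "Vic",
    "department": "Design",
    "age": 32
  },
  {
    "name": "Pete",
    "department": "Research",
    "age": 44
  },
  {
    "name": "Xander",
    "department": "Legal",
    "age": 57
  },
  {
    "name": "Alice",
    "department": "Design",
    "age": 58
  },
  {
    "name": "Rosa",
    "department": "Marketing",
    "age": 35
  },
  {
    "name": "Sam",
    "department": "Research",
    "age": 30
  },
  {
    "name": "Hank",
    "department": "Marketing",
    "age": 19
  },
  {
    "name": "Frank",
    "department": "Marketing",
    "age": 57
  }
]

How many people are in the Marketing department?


Scanning records for department = Marketing
  Record 4: Rosa
  Record 6: Hank
  Record 7: Frank
Count: 3

ANSWER: 3


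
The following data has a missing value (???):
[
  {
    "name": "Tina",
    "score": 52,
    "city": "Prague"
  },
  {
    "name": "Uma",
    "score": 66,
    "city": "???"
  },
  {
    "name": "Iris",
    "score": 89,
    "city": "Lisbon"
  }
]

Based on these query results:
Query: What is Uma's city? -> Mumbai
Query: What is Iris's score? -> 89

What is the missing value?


The missing value is Uma's city
From query: Uma's city = Mumbai

ANSWER: Mumbai


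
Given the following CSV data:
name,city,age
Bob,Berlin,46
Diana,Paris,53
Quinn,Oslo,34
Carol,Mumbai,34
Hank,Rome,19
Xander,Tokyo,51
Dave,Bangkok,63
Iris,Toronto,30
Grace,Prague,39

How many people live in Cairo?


Scanning city column for 'Cairo':
Total matches: 0

ANSWER: 0


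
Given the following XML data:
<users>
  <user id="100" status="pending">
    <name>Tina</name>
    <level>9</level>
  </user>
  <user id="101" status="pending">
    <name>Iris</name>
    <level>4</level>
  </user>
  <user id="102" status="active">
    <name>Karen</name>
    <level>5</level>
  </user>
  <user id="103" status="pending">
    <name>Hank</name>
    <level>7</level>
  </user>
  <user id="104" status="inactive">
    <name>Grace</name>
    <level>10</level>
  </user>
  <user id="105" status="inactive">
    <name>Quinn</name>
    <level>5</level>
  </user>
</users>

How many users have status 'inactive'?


Counting users with status='inactive':
  Grace (id=104) -> MATCH
  Quinn (id=105) -> MATCH
Count: 2

ANSWER: 2


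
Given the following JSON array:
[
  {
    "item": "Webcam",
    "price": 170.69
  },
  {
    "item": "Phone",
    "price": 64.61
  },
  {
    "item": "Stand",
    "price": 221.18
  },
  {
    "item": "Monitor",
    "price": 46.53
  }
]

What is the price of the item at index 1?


Array index 1 -> Phone
price = 64.61

ANSWER: 64.61


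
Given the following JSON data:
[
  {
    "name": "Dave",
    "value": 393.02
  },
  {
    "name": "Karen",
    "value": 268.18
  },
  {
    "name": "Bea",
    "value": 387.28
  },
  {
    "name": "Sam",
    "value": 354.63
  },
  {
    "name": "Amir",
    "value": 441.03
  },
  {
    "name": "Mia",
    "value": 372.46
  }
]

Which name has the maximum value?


Comparing values:
  Dave: 393.02
  Karen: 268.18
  Bea: 387.28
  Sam: 354.63
  Amir: 441.03
  Mia: 372.46
Maximum: Amir (441.03)

ANSWER: Amir


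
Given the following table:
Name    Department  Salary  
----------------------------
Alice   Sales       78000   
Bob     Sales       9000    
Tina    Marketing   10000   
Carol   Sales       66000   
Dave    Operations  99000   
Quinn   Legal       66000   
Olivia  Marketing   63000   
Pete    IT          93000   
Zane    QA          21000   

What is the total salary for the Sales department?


Sales department members:
  Alice: 78000
  Bob: 9000
  Carol: 66000
Total = 78000 + 9000 + 66000 = 153000

ANSWER: 153000


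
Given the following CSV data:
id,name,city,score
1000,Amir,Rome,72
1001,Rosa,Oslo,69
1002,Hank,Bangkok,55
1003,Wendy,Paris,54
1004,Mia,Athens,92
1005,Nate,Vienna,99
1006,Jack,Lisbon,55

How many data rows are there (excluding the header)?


Counting rows (excluding header):
Header: id,name,city,score
Data rows: 7

ANSWER: 7


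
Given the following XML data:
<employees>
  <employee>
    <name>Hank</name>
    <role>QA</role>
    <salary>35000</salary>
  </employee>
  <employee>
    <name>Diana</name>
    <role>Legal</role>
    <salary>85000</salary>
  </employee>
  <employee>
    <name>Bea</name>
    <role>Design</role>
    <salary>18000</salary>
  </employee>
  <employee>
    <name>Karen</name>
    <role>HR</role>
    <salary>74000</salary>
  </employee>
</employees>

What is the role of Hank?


Searching for <employee> with <name>Hank</name>
Found at position 1
<role>QA</role>

ANSWER: QA


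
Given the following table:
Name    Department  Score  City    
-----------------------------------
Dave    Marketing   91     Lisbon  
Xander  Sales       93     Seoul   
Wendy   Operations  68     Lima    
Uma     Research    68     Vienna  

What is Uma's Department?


Row 4: Uma
Department = Research

ANSWER: Research
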